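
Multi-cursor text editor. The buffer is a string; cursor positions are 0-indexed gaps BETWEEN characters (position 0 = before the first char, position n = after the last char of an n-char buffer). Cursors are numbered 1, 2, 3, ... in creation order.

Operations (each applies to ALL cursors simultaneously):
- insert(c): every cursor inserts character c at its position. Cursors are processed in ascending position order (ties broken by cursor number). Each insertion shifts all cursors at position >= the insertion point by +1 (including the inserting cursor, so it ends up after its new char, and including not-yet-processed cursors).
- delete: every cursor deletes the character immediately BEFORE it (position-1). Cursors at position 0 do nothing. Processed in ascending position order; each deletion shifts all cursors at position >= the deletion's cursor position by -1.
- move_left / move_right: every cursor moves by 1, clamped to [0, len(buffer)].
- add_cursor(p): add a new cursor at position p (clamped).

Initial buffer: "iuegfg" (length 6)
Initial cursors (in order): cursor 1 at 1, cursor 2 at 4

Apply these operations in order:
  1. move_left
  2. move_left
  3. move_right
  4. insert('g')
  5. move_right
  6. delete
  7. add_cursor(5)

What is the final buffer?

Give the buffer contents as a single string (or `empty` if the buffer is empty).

After op 1 (move_left): buffer="iuegfg" (len 6), cursors c1@0 c2@3, authorship ......
After op 2 (move_left): buffer="iuegfg" (len 6), cursors c1@0 c2@2, authorship ......
After op 3 (move_right): buffer="iuegfg" (len 6), cursors c1@1 c2@3, authorship ......
After op 4 (insert('g')): buffer="igueggfg" (len 8), cursors c1@2 c2@5, authorship .1..2...
After op 5 (move_right): buffer="igueggfg" (len 8), cursors c1@3 c2@6, authorship .1..2...
After op 6 (delete): buffer="igegfg" (len 6), cursors c1@2 c2@4, authorship .1.2..
After op 7 (add_cursor(5)): buffer="igegfg" (len 6), cursors c1@2 c2@4 c3@5, authorship .1.2..

Answer: igegfg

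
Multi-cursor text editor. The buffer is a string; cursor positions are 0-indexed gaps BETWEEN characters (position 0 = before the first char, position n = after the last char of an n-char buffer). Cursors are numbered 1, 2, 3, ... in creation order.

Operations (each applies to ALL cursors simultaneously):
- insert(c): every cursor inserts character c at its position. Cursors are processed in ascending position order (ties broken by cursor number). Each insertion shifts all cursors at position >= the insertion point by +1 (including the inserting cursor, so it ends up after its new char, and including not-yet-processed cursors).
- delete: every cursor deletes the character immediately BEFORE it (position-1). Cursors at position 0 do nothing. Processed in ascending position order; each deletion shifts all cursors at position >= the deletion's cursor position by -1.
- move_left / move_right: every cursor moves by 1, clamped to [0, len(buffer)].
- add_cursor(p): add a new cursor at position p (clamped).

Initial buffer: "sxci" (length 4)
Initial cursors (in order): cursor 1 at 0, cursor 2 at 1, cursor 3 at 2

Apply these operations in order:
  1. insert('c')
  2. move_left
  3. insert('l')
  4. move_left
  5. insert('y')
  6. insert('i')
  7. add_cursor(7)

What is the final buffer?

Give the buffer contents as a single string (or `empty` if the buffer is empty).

Answer: yilcsyilcxyilcci

Derivation:
After op 1 (insert('c')): buffer="cscxcci" (len 7), cursors c1@1 c2@3 c3@5, authorship 1.2.3..
After op 2 (move_left): buffer="cscxcci" (len 7), cursors c1@0 c2@2 c3@4, authorship 1.2.3..
After op 3 (insert('l')): buffer="lcslcxlcci" (len 10), cursors c1@1 c2@4 c3@7, authorship 11.22.33..
After op 4 (move_left): buffer="lcslcxlcci" (len 10), cursors c1@0 c2@3 c3@6, authorship 11.22.33..
After op 5 (insert('y')): buffer="ylcsylcxylcci" (len 13), cursors c1@1 c2@5 c3@9, authorship 111.222.333..
After op 6 (insert('i')): buffer="yilcsyilcxyilcci" (len 16), cursors c1@2 c2@7 c3@12, authorship 1111.2222.3333..
After op 7 (add_cursor(7)): buffer="yilcsyilcxyilcci" (len 16), cursors c1@2 c2@7 c4@7 c3@12, authorship 1111.2222.3333..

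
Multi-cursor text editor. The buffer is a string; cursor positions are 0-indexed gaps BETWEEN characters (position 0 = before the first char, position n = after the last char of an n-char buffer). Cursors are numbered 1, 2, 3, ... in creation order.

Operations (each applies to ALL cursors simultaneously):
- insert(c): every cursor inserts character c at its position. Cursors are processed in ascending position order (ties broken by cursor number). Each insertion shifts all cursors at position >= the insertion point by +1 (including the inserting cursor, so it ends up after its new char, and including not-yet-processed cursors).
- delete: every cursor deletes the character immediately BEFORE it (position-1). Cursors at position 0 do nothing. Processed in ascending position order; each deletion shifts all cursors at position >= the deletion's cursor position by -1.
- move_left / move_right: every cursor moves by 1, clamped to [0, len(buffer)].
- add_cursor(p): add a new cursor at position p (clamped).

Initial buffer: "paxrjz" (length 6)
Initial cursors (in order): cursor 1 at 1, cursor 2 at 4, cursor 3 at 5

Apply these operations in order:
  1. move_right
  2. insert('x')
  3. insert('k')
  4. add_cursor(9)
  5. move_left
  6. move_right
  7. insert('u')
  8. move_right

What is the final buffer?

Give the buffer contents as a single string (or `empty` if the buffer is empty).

After op 1 (move_right): buffer="paxrjz" (len 6), cursors c1@2 c2@5 c3@6, authorship ......
After op 2 (insert('x')): buffer="paxxrjxzx" (len 9), cursors c1@3 c2@7 c3@9, authorship ..1...2.3
After op 3 (insert('k')): buffer="paxkxrjxkzxk" (len 12), cursors c1@4 c2@9 c3@12, authorship ..11...22.33
After op 4 (add_cursor(9)): buffer="paxkxrjxkzxk" (len 12), cursors c1@4 c2@9 c4@9 c3@12, authorship ..11...22.33
After op 5 (move_left): buffer="paxkxrjxkzxk" (len 12), cursors c1@3 c2@8 c4@8 c3@11, authorship ..11...22.33
After op 6 (move_right): buffer="paxkxrjxkzxk" (len 12), cursors c1@4 c2@9 c4@9 c3@12, authorship ..11...22.33
After op 7 (insert('u')): buffer="paxkuxrjxkuuzxku" (len 16), cursors c1@5 c2@12 c4@12 c3@16, authorship ..111...2224.333
After op 8 (move_right): buffer="paxkuxrjxkuuzxku" (len 16), cursors c1@6 c2@13 c4@13 c3@16, authorship ..111...2224.333

Answer: paxkuxrjxkuuzxku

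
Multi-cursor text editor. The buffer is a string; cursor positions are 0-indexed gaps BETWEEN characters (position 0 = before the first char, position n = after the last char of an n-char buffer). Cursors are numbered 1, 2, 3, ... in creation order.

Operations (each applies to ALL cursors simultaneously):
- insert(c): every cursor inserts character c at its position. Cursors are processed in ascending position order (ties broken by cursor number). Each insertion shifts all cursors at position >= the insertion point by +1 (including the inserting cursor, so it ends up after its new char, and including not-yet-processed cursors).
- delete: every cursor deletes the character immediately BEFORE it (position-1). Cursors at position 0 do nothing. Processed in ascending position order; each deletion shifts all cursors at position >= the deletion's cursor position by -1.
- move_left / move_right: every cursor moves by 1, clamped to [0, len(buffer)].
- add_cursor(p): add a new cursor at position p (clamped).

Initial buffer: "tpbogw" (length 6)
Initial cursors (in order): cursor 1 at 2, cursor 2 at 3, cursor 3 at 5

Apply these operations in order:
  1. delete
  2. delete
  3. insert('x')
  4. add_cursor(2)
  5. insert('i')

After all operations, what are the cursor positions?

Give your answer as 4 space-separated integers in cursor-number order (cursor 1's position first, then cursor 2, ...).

Answer: 7 7 7 3

Derivation:
After op 1 (delete): buffer="tow" (len 3), cursors c1@1 c2@1 c3@2, authorship ...
After op 2 (delete): buffer="w" (len 1), cursors c1@0 c2@0 c3@0, authorship .
After op 3 (insert('x')): buffer="xxxw" (len 4), cursors c1@3 c2@3 c3@3, authorship 123.
After op 4 (add_cursor(2)): buffer="xxxw" (len 4), cursors c4@2 c1@3 c2@3 c3@3, authorship 123.
After op 5 (insert('i')): buffer="xxixiiiw" (len 8), cursors c4@3 c1@7 c2@7 c3@7, authorship 1243123.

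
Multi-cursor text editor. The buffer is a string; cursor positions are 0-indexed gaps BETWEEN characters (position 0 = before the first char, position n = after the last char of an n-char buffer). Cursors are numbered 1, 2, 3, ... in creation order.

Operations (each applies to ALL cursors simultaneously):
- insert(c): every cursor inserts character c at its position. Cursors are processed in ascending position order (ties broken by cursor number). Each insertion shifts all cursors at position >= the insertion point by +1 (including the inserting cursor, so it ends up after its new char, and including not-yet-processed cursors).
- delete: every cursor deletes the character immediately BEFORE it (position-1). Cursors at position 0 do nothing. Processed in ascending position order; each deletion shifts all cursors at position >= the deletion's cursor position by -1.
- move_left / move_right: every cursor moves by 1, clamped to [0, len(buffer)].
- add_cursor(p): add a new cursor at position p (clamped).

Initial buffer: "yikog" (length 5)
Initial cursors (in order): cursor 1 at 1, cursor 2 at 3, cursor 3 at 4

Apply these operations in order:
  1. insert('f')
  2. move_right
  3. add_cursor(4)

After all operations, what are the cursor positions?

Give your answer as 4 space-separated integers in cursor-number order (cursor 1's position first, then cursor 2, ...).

After op 1 (insert('f')): buffer="yfikfofg" (len 8), cursors c1@2 c2@5 c3@7, authorship .1..2.3.
After op 2 (move_right): buffer="yfikfofg" (len 8), cursors c1@3 c2@6 c3@8, authorship .1..2.3.
After op 3 (add_cursor(4)): buffer="yfikfofg" (len 8), cursors c1@3 c4@4 c2@6 c3@8, authorship .1..2.3.

Answer: 3 6 8 4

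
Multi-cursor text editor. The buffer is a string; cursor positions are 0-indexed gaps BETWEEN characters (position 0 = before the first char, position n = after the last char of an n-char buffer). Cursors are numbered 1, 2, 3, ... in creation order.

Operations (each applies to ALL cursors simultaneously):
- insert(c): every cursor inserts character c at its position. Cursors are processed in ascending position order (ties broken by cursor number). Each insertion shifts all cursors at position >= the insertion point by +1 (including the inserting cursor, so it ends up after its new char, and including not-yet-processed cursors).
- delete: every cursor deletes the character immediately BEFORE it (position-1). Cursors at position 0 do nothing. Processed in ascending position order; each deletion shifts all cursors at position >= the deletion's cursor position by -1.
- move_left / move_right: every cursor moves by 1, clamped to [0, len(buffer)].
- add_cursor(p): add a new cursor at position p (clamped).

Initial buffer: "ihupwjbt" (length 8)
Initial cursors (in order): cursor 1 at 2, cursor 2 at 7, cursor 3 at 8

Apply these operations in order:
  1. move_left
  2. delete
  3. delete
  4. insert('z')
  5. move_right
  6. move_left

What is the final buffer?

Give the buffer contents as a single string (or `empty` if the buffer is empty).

Answer: zhuzzt

Derivation:
After op 1 (move_left): buffer="ihupwjbt" (len 8), cursors c1@1 c2@6 c3@7, authorship ........
After op 2 (delete): buffer="hupwt" (len 5), cursors c1@0 c2@4 c3@4, authorship .....
After op 3 (delete): buffer="hut" (len 3), cursors c1@0 c2@2 c3@2, authorship ...
After op 4 (insert('z')): buffer="zhuzzt" (len 6), cursors c1@1 c2@5 c3@5, authorship 1..23.
After op 5 (move_right): buffer="zhuzzt" (len 6), cursors c1@2 c2@6 c3@6, authorship 1..23.
After op 6 (move_left): buffer="zhuzzt" (len 6), cursors c1@1 c2@5 c3@5, authorship 1..23.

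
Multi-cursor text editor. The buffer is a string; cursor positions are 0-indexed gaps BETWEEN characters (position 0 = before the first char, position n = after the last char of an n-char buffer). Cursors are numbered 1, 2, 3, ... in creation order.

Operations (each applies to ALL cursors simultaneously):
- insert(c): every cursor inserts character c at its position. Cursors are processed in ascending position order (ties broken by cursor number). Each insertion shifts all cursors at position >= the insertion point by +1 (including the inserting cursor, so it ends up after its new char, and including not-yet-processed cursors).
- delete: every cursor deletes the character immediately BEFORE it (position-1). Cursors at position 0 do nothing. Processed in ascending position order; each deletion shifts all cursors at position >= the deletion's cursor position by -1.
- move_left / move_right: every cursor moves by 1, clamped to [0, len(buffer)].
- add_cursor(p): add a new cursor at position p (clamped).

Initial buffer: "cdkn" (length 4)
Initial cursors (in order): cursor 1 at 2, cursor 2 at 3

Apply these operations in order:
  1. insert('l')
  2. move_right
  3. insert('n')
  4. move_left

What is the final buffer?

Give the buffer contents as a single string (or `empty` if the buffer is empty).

Answer: cdlknlnn

Derivation:
After op 1 (insert('l')): buffer="cdlkln" (len 6), cursors c1@3 c2@5, authorship ..1.2.
After op 2 (move_right): buffer="cdlkln" (len 6), cursors c1@4 c2@6, authorship ..1.2.
After op 3 (insert('n')): buffer="cdlknlnn" (len 8), cursors c1@5 c2@8, authorship ..1.12.2
After op 4 (move_left): buffer="cdlknlnn" (len 8), cursors c1@4 c2@7, authorship ..1.12.2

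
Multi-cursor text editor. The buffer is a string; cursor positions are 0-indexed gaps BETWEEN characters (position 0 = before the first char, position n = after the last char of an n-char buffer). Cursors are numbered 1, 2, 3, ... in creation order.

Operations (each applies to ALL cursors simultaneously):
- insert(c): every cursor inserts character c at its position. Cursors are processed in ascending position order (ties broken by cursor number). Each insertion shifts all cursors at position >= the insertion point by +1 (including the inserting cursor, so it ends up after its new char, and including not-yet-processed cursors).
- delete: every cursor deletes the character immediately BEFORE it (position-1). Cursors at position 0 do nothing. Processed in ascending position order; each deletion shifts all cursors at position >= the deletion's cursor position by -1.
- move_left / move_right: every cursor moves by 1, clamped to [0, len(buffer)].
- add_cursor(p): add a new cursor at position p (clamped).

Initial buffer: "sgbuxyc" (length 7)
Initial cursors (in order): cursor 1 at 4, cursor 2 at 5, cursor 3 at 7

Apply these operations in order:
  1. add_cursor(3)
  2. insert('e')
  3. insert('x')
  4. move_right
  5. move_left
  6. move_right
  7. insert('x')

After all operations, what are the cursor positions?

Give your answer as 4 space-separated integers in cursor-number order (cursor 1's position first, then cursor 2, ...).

Answer: 11 15 19 7

Derivation:
After op 1 (add_cursor(3)): buffer="sgbuxyc" (len 7), cursors c4@3 c1@4 c2@5 c3@7, authorship .......
After op 2 (insert('e')): buffer="sgbeuexeyce" (len 11), cursors c4@4 c1@6 c2@8 c3@11, authorship ...4.1.2..3
After op 3 (insert('x')): buffer="sgbexuexxexycex" (len 15), cursors c4@5 c1@8 c2@11 c3@15, authorship ...44.11.22..33
After op 4 (move_right): buffer="sgbexuexxexycex" (len 15), cursors c4@6 c1@9 c2@12 c3@15, authorship ...44.11.22..33
After op 5 (move_left): buffer="sgbexuexxexycex" (len 15), cursors c4@5 c1@8 c2@11 c3@14, authorship ...44.11.22..33
After op 6 (move_right): buffer="sgbexuexxexycex" (len 15), cursors c4@6 c1@9 c2@12 c3@15, authorship ...44.11.22..33
After op 7 (insert('x')): buffer="sgbexuxexxxexyxcexx" (len 19), cursors c4@7 c1@11 c2@15 c3@19, authorship ...44.411.122.2.333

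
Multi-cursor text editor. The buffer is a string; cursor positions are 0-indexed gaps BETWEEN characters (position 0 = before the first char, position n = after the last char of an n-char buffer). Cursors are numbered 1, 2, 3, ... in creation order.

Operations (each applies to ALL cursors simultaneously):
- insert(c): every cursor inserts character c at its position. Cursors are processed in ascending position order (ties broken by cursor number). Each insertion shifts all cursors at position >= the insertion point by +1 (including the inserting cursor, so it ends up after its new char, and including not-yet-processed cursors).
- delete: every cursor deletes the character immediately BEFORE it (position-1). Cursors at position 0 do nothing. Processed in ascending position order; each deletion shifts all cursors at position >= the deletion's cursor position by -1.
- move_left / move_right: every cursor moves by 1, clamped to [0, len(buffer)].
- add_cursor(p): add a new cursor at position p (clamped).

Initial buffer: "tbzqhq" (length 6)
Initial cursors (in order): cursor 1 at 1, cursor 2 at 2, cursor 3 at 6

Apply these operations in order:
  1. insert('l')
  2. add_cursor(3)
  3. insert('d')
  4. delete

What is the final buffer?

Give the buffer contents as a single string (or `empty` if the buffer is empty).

Answer: tlblzqhql

Derivation:
After op 1 (insert('l')): buffer="tlblzqhql" (len 9), cursors c1@2 c2@4 c3@9, authorship .1.2....3
After op 2 (add_cursor(3)): buffer="tlblzqhql" (len 9), cursors c1@2 c4@3 c2@4 c3@9, authorship .1.2....3
After op 3 (insert('d')): buffer="tldbdldzqhqld" (len 13), cursors c1@3 c4@5 c2@7 c3@13, authorship .11.422....33
After op 4 (delete): buffer="tlblzqhql" (len 9), cursors c1@2 c4@3 c2@4 c3@9, authorship .1.2....3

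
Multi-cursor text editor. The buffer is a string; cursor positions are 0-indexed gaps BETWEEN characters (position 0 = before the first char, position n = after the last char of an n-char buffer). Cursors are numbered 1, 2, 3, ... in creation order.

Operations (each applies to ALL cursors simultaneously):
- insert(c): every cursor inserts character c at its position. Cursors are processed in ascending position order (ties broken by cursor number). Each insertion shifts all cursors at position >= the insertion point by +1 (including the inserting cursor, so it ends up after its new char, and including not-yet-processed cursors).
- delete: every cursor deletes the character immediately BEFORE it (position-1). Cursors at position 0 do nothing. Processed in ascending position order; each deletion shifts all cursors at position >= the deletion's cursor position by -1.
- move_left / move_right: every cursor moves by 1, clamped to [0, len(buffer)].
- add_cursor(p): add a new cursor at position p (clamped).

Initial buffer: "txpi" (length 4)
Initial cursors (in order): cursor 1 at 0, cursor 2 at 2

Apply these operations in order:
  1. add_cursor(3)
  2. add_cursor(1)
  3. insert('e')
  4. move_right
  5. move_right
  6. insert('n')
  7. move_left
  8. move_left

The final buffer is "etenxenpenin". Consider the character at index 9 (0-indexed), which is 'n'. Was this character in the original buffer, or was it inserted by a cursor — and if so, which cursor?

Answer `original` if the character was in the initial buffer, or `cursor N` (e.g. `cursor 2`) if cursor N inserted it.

Answer: cursor 2

Derivation:
After op 1 (add_cursor(3)): buffer="txpi" (len 4), cursors c1@0 c2@2 c3@3, authorship ....
After op 2 (add_cursor(1)): buffer="txpi" (len 4), cursors c1@0 c4@1 c2@2 c3@3, authorship ....
After op 3 (insert('e')): buffer="etexepei" (len 8), cursors c1@1 c4@3 c2@5 c3@7, authorship 1.4.2.3.
After op 4 (move_right): buffer="etexepei" (len 8), cursors c1@2 c4@4 c2@6 c3@8, authorship 1.4.2.3.
After op 5 (move_right): buffer="etexepei" (len 8), cursors c1@3 c4@5 c2@7 c3@8, authorship 1.4.2.3.
After op 6 (insert('n')): buffer="etenxenpenin" (len 12), cursors c1@4 c4@7 c2@10 c3@12, authorship 1.41.24.32.3
After op 7 (move_left): buffer="etenxenpenin" (len 12), cursors c1@3 c4@6 c2@9 c3@11, authorship 1.41.24.32.3
After op 8 (move_left): buffer="etenxenpenin" (len 12), cursors c1@2 c4@5 c2@8 c3@10, authorship 1.41.24.32.3
Authorship (.=original, N=cursor N): 1 . 4 1 . 2 4 . 3 2 . 3
Index 9: author = 2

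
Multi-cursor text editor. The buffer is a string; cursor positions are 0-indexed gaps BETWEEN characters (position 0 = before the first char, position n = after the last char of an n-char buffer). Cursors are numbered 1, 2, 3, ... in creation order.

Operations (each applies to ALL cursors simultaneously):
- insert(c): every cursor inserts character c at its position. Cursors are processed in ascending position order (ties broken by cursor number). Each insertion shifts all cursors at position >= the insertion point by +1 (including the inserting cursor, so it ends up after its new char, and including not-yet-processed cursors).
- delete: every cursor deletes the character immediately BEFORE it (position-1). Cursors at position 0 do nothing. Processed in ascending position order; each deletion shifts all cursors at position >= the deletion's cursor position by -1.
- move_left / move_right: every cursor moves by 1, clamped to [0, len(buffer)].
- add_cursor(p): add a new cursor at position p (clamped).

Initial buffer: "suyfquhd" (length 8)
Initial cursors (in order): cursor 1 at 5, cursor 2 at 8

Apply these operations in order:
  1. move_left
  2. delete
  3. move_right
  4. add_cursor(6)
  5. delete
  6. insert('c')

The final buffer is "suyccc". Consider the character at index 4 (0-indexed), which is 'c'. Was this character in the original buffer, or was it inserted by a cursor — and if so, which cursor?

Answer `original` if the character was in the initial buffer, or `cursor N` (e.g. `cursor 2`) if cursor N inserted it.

After op 1 (move_left): buffer="suyfquhd" (len 8), cursors c1@4 c2@7, authorship ........
After op 2 (delete): buffer="suyqud" (len 6), cursors c1@3 c2@5, authorship ......
After op 3 (move_right): buffer="suyqud" (len 6), cursors c1@4 c2@6, authorship ......
After op 4 (add_cursor(6)): buffer="suyqud" (len 6), cursors c1@4 c2@6 c3@6, authorship ......
After op 5 (delete): buffer="suy" (len 3), cursors c1@3 c2@3 c3@3, authorship ...
After op 6 (insert('c')): buffer="suyccc" (len 6), cursors c1@6 c2@6 c3@6, authorship ...123
Authorship (.=original, N=cursor N): . . . 1 2 3
Index 4: author = 2

Answer: cursor 2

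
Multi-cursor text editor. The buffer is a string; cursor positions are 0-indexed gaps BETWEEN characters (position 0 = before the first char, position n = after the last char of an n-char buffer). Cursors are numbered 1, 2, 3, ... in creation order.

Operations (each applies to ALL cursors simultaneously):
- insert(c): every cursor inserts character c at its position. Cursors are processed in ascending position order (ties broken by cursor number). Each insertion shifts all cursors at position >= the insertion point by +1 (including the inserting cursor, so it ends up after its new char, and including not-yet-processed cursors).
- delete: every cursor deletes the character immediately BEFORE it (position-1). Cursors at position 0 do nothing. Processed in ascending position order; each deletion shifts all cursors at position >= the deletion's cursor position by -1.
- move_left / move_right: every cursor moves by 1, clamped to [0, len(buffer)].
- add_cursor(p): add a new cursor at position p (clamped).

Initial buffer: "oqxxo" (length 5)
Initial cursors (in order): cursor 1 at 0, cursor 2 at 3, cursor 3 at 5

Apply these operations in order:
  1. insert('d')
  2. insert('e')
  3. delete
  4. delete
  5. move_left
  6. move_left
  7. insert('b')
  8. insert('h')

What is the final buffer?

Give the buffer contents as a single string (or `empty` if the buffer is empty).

Answer: bhobhqxbhxo

Derivation:
After op 1 (insert('d')): buffer="doqxdxod" (len 8), cursors c1@1 c2@5 c3@8, authorship 1...2..3
After op 2 (insert('e')): buffer="deoqxdexode" (len 11), cursors c1@2 c2@7 c3@11, authorship 11...22..33
After op 3 (delete): buffer="doqxdxod" (len 8), cursors c1@1 c2@5 c3@8, authorship 1...2..3
After op 4 (delete): buffer="oqxxo" (len 5), cursors c1@0 c2@3 c3@5, authorship .....
After op 5 (move_left): buffer="oqxxo" (len 5), cursors c1@0 c2@2 c3@4, authorship .....
After op 6 (move_left): buffer="oqxxo" (len 5), cursors c1@0 c2@1 c3@3, authorship .....
After op 7 (insert('b')): buffer="bobqxbxo" (len 8), cursors c1@1 c2@3 c3@6, authorship 1.2..3..
After op 8 (insert('h')): buffer="bhobhqxbhxo" (len 11), cursors c1@2 c2@5 c3@9, authorship 11.22..33..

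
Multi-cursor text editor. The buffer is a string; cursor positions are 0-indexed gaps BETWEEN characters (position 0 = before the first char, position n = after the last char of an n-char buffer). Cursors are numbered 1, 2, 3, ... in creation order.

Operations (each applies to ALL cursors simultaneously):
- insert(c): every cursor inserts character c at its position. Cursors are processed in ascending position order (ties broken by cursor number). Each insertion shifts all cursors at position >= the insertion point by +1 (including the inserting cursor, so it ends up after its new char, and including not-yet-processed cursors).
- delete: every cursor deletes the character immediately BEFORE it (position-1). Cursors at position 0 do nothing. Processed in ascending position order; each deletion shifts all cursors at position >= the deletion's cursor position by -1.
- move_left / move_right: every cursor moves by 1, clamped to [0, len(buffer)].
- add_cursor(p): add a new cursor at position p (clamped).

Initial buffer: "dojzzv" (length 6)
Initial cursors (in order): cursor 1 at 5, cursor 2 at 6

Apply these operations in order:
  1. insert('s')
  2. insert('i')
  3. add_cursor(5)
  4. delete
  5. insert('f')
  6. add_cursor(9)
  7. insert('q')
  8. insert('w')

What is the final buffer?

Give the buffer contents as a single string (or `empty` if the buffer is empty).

After op 1 (insert('s')): buffer="dojzzsvs" (len 8), cursors c1@6 c2@8, authorship .....1.2
After op 2 (insert('i')): buffer="dojzzsivsi" (len 10), cursors c1@7 c2@10, authorship .....11.22
After op 3 (add_cursor(5)): buffer="dojzzsivsi" (len 10), cursors c3@5 c1@7 c2@10, authorship .....11.22
After op 4 (delete): buffer="dojzsvs" (len 7), cursors c3@4 c1@5 c2@7, authorship ....1.2
After op 5 (insert('f')): buffer="dojzfsfvsf" (len 10), cursors c3@5 c1@7 c2@10, authorship ....311.22
After op 6 (add_cursor(9)): buffer="dojzfsfvsf" (len 10), cursors c3@5 c1@7 c4@9 c2@10, authorship ....311.22
After op 7 (insert('q')): buffer="dojzfqsfqvsqfq" (len 14), cursors c3@6 c1@9 c4@12 c2@14, authorship ....33111.2422
After op 8 (insert('w')): buffer="dojzfqwsfqwvsqwfqw" (len 18), cursors c3@7 c1@11 c4@15 c2@18, authorship ....3331111.244222

Answer: dojzfqwsfqwvsqwfqw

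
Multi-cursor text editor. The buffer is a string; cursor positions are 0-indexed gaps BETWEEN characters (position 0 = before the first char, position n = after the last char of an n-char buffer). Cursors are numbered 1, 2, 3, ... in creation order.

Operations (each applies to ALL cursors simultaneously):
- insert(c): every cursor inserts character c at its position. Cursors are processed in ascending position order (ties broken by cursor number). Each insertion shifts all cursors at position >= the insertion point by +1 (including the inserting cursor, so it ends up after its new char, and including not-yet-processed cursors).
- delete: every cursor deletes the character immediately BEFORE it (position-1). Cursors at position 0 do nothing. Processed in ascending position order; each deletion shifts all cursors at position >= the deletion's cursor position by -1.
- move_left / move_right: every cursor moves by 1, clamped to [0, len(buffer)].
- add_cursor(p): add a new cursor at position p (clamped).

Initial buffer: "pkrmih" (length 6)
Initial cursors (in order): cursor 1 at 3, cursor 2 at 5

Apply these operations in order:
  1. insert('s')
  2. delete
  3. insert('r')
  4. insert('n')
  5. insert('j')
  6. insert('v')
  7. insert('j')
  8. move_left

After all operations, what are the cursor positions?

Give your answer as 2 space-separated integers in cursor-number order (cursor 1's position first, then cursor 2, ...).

Answer: 7 14

Derivation:
After op 1 (insert('s')): buffer="pkrsmish" (len 8), cursors c1@4 c2@7, authorship ...1..2.
After op 2 (delete): buffer="pkrmih" (len 6), cursors c1@3 c2@5, authorship ......
After op 3 (insert('r')): buffer="pkrrmirh" (len 8), cursors c1@4 c2@7, authorship ...1..2.
After op 4 (insert('n')): buffer="pkrrnmirnh" (len 10), cursors c1@5 c2@9, authorship ...11..22.
After op 5 (insert('j')): buffer="pkrrnjmirnjh" (len 12), cursors c1@6 c2@11, authorship ...111..222.
After op 6 (insert('v')): buffer="pkrrnjvmirnjvh" (len 14), cursors c1@7 c2@13, authorship ...1111..2222.
After op 7 (insert('j')): buffer="pkrrnjvjmirnjvjh" (len 16), cursors c1@8 c2@15, authorship ...11111..22222.
After op 8 (move_left): buffer="pkrrnjvjmirnjvjh" (len 16), cursors c1@7 c2@14, authorship ...11111..22222.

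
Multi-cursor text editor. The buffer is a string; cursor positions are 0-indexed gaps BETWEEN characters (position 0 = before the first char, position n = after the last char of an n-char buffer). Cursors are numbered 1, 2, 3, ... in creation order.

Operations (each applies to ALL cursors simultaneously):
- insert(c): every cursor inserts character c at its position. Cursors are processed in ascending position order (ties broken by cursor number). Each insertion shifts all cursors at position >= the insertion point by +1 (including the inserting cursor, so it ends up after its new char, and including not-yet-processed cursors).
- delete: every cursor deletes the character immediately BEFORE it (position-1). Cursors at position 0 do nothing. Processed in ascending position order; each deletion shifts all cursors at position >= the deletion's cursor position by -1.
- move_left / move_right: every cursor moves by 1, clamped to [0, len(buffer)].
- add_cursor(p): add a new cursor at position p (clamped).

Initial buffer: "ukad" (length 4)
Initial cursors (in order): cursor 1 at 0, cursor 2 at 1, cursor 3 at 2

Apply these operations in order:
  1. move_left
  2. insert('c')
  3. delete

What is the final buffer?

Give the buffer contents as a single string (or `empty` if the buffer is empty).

After op 1 (move_left): buffer="ukad" (len 4), cursors c1@0 c2@0 c3@1, authorship ....
After op 2 (insert('c')): buffer="ccuckad" (len 7), cursors c1@2 c2@2 c3@4, authorship 12.3...
After op 3 (delete): buffer="ukad" (len 4), cursors c1@0 c2@0 c3@1, authorship ....

Answer: ukad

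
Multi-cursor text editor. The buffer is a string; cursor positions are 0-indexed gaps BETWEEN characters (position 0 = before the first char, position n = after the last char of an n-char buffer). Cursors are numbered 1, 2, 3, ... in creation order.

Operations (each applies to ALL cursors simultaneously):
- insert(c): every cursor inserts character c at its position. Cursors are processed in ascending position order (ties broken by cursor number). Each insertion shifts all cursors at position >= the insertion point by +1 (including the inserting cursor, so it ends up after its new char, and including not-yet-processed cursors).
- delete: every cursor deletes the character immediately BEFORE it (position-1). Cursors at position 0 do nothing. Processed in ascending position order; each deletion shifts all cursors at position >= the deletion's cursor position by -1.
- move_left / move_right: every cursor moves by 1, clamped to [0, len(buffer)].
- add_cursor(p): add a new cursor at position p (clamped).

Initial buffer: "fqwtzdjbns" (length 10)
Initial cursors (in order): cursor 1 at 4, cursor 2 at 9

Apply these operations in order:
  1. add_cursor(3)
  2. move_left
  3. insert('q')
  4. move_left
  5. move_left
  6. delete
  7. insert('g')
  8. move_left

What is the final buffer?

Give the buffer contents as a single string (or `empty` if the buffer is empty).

Answer: gqgwqtzdgbqns

Derivation:
After op 1 (add_cursor(3)): buffer="fqwtzdjbns" (len 10), cursors c3@3 c1@4 c2@9, authorship ..........
After op 2 (move_left): buffer="fqwtzdjbns" (len 10), cursors c3@2 c1@3 c2@8, authorship ..........
After op 3 (insert('q')): buffer="fqqwqtzdjbqns" (len 13), cursors c3@3 c1@5 c2@11, authorship ..3.1.....2..
After op 4 (move_left): buffer="fqqwqtzdjbqns" (len 13), cursors c3@2 c1@4 c2@10, authorship ..3.1.....2..
After op 5 (move_left): buffer="fqqwqtzdjbqns" (len 13), cursors c3@1 c1@3 c2@9, authorship ..3.1.....2..
After op 6 (delete): buffer="qwqtzdbqns" (len 10), cursors c3@0 c1@1 c2@6, authorship ..1....2..
After op 7 (insert('g')): buffer="gqgwqtzdgbqns" (len 13), cursors c3@1 c1@3 c2@9, authorship 3.1.1...2.2..
After op 8 (move_left): buffer="gqgwqtzdgbqns" (len 13), cursors c3@0 c1@2 c2@8, authorship 3.1.1...2.2..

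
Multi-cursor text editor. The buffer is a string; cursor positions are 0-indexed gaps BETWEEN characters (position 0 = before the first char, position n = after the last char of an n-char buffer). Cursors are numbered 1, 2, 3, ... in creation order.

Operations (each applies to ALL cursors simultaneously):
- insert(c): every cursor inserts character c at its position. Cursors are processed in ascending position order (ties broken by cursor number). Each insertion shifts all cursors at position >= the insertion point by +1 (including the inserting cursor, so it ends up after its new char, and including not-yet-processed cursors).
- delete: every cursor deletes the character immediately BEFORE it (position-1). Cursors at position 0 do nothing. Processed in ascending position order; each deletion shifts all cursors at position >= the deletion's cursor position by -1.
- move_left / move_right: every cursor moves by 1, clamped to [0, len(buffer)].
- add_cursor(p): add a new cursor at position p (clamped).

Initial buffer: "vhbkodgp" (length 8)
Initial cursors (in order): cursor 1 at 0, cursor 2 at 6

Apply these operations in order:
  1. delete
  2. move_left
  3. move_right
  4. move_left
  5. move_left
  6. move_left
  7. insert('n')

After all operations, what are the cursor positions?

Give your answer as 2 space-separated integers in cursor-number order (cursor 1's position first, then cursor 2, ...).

After op 1 (delete): buffer="vhbkogp" (len 7), cursors c1@0 c2@5, authorship .......
After op 2 (move_left): buffer="vhbkogp" (len 7), cursors c1@0 c2@4, authorship .......
After op 3 (move_right): buffer="vhbkogp" (len 7), cursors c1@1 c2@5, authorship .......
After op 4 (move_left): buffer="vhbkogp" (len 7), cursors c1@0 c2@4, authorship .......
After op 5 (move_left): buffer="vhbkogp" (len 7), cursors c1@0 c2@3, authorship .......
After op 6 (move_left): buffer="vhbkogp" (len 7), cursors c1@0 c2@2, authorship .......
After op 7 (insert('n')): buffer="nvhnbkogp" (len 9), cursors c1@1 c2@4, authorship 1..2.....

Answer: 1 4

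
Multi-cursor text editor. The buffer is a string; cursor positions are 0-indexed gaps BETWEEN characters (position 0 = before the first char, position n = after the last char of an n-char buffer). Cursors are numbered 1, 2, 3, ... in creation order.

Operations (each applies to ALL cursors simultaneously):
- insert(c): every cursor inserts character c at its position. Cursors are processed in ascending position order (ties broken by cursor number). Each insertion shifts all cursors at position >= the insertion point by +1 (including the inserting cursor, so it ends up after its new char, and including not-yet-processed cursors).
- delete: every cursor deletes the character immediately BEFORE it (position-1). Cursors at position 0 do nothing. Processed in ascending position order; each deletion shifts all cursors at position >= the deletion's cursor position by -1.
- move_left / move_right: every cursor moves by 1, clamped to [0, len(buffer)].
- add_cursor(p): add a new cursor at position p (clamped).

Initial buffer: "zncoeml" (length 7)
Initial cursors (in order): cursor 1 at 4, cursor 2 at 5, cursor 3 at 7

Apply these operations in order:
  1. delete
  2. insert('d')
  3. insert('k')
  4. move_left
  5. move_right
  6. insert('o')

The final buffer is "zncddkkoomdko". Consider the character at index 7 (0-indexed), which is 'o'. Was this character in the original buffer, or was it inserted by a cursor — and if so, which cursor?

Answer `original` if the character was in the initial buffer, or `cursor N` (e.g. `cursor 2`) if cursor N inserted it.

After op 1 (delete): buffer="zncm" (len 4), cursors c1@3 c2@3 c3@4, authorship ....
After op 2 (insert('d')): buffer="zncddmd" (len 7), cursors c1@5 c2@5 c3@7, authorship ...12.3
After op 3 (insert('k')): buffer="zncddkkmdk" (len 10), cursors c1@7 c2@7 c3@10, authorship ...1212.33
After op 4 (move_left): buffer="zncddkkmdk" (len 10), cursors c1@6 c2@6 c3@9, authorship ...1212.33
After op 5 (move_right): buffer="zncddkkmdk" (len 10), cursors c1@7 c2@7 c3@10, authorship ...1212.33
After op 6 (insert('o')): buffer="zncddkkoomdko" (len 13), cursors c1@9 c2@9 c3@13, authorship ...121212.333
Authorship (.=original, N=cursor N): . . . 1 2 1 2 1 2 . 3 3 3
Index 7: author = 1

Answer: cursor 1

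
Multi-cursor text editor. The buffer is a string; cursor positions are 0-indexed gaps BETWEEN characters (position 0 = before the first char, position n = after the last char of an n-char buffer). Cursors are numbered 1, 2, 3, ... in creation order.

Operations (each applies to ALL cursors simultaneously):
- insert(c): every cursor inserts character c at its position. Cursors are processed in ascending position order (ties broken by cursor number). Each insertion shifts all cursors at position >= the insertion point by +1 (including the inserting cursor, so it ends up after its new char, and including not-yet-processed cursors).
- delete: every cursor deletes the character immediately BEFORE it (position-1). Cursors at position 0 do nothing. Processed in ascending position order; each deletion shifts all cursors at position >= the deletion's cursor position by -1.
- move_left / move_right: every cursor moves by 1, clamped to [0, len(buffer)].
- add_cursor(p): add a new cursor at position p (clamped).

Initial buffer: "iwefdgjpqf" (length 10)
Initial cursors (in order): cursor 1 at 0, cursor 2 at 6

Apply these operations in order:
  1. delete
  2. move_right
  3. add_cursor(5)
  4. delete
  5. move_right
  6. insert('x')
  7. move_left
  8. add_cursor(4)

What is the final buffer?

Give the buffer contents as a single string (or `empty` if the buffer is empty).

Answer: wxefpxxqf

Derivation:
After op 1 (delete): buffer="iwefdjpqf" (len 9), cursors c1@0 c2@5, authorship .........
After op 2 (move_right): buffer="iwefdjpqf" (len 9), cursors c1@1 c2@6, authorship .........
After op 3 (add_cursor(5)): buffer="iwefdjpqf" (len 9), cursors c1@1 c3@5 c2@6, authorship .........
After op 4 (delete): buffer="wefpqf" (len 6), cursors c1@0 c2@3 c3@3, authorship ......
After op 5 (move_right): buffer="wefpqf" (len 6), cursors c1@1 c2@4 c3@4, authorship ......
After op 6 (insert('x')): buffer="wxefpxxqf" (len 9), cursors c1@2 c2@7 c3@7, authorship .1...23..
After op 7 (move_left): buffer="wxefpxxqf" (len 9), cursors c1@1 c2@6 c3@6, authorship .1...23..
After op 8 (add_cursor(4)): buffer="wxefpxxqf" (len 9), cursors c1@1 c4@4 c2@6 c3@6, authorship .1...23..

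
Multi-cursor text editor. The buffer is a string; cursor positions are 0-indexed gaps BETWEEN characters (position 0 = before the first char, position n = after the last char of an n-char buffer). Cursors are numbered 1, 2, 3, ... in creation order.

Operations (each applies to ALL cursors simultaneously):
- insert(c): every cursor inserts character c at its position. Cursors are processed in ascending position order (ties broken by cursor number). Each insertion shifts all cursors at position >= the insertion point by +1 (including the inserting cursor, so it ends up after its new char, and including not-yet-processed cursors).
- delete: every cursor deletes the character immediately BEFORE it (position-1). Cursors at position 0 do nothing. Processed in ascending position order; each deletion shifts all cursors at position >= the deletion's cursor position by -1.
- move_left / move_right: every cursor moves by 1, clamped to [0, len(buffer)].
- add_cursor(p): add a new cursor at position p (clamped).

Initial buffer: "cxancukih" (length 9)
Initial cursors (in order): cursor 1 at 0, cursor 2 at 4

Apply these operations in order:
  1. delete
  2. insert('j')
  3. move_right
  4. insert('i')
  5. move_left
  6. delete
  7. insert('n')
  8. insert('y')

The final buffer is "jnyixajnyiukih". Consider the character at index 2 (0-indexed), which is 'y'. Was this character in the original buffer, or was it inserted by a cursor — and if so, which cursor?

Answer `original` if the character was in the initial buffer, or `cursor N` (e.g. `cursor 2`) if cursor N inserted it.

After op 1 (delete): buffer="cxacukih" (len 8), cursors c1@0 c2@3, authorship ........
After op 2 (insert('j')): buffer="jcxajcukih" (len 10), cursors c1@1 c2@5, authorship 1...2.....
After op 3 (move_right): buffer="jcxajcukih" (len 10), cursors c1@2 c2@6, authorship 1...2.....
After op 4 (insert('i')): buffer="jcixajciukih" (len 12), cursors c1@3 c2@8, authorship 1.1..2.2....
After op 5 (move_left): buffer="jcixajciukih" (len 12), cursors c1@2 c2@7, authorship 1.1..2.2....
After op 6 (delete): buffer="jixajiukih" (len 10), cursors c1@1 c2@5, authorship 11..22....
After op 7 (insert('n')): buffer="jnixajniukih" (len 12), cursors c1@2 c2@7, authorship 111..222....
After op 8 (insert('y')): buffer="jnyixajnyiukih" (len 14), cursors c1@3 c2@9, authorship 1111..2222....
Authorship (.=original, N=cursor N): 1 1 1 1 . . 2 2 2 2 . . . .
Index 2: author = 1

Answer: cursor 1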